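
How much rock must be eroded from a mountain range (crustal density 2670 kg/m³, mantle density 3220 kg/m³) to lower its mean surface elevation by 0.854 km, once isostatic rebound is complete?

Net drop Δ = e − u = e − e ρ_c/ρ_m = e (ρ_m − ρ_c)/ρ_m.
e = Δ ρ_m/(ρ_m − ρ_c) = 0.854 km × 3220/550 = 5 km.

5 km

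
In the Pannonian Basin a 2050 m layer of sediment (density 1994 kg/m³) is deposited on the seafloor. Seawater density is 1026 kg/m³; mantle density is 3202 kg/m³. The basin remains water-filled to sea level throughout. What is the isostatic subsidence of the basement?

Submarine loading: the sediment displaces seawater, and the subsidence is in turn flooded, so s (ρ_m − ρ_w) = t (ρ_sed − ρ_w).
s = 2050 m × (1994 − 1026) / (3202 − 1026) = 912 m.

912 m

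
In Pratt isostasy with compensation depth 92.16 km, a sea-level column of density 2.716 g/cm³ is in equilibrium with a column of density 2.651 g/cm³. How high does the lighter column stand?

2.26 km

ρ_ref D = ρ (D + h) → h = D (ρ_ref − ρ)/ρ.
h = 92.16 km × (2.716 − 2.651)/2.651 = 2.26 km.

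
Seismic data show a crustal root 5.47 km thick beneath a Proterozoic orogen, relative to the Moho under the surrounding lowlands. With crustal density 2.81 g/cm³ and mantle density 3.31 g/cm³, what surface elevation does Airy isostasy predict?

0.973 km

Isostatic balance requires: ρ_c h = (ρ_m − ρ_c) r.
h = r (ρ_m − ρ_c) / ρ_c = 5.47 km × (3.31 − 2.81) / 2.81 = 0.973 km.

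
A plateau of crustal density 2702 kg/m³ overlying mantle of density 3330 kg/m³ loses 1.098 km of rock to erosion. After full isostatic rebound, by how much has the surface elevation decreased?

0.207 km

Rebound u = e ρ_c/ρ_m = 1.098 km × 2702/3330 = 0.8909 km.
Net surface drop = e − u = 1.098 km − 0.8909 km = e (ρ_m − ρ_c)/ρ_m = 0.207 km.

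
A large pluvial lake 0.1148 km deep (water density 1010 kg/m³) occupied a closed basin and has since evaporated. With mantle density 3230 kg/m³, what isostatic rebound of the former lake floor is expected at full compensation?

0.0359 km

u = d ρ_w/ρ_m = 0.1148 km × 1010/3230 = 0.0359 km.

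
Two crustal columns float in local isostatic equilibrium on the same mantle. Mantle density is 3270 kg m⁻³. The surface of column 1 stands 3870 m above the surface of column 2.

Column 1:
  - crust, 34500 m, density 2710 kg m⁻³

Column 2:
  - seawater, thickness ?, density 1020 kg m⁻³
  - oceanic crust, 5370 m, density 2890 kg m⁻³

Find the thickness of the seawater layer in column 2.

Take the compensation level at the base of the deeper column (depth z_c below the surface of column 1) and equate Σ ρ_i t_i down to z_c; mantle fills any gap and the z_c terms cancel.
Column 1: 34500×2710 + (z_c − 34500)×3270
Column 2: 3870×0 + x×1020 + 5370×2890 + (z_c − 3870 − 5370 − x)×3270
The z_c×3270 term appears on both sides and cancels. Collect the known terms of each column as K = Σ(ρt)_known − 3270 × (depth of known layers): K_1 = 93495000 − 3270×34500 = −19320000; K_2 = 15519300 − 3270×(3870 + 5370) = −14695500.
Balance: K_1 = K_2 − x×(3270 − 1020), so x = (K_2 − K_1)/(3270 − 1020) = 4624500/2250 = 2060 m.

2060 m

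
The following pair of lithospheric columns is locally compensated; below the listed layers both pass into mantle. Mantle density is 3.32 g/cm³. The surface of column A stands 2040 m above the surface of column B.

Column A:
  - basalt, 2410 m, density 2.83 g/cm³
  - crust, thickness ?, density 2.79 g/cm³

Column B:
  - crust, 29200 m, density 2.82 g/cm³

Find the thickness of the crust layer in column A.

Take the compensation level at the base of the deeper column (depth z_c below the surface of column A) and equate Σ ρ_i t_i down to z_c; mantle fills any gap and the z_c terms cancel.
Column A: 2410×2.83 + x×2.79 + (z_c − 2410 − x)×3.32
Column B: 2040×0 + 29200×2.82 + (z_c − 2040 − 29200)×3.32
The z_c×3.32 term appears on both sides and cancels. Collect the known terms of each column as K = Σ(ρt)_known − 3.32 × (depth of known layers): K_A = 6820.3 − 3.32×2410 = −1180.9; K_B = 82344 − 3.32×(2040 + 29200) = −21372.8.
Balance: K_A − x×(3.32 − 2.79) = K_B, so x = (K_A − K_B)/(3.32 − 2.79) = 20191.9/0.53 = 38100 m.

38100 m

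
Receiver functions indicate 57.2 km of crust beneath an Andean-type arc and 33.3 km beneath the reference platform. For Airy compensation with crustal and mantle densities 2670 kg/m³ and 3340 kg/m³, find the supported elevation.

4.79 km

Excess crust Δ = 57.2 km − 33.3 km = 23.9 km, split between elevation h and root r with h + r = Δ.
Airy balance ρ_c h = (ρ_m − ρ_c) r gives r = h ρ_c/(ρ_m − ρ_c), so h (1 + ρ_c/(ρ_m − ρ_c)) = Δ, i.e. h = Δ (ρ_m − ρ_c)/ρ_m.
h = 23.9 km × 670/3340 = 4.79 km.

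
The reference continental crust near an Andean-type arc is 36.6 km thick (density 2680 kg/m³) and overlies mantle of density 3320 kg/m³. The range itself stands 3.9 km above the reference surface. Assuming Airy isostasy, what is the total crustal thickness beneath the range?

56.8 km

Root depth r = h ρ_c / (ρ_m − ρ_c) = 3.9 km × 2680 / 640 = 16.33 km.
Total thickness = T + h + r = 36.6 km + 3.9 km + 16.33 km = 56.8 km.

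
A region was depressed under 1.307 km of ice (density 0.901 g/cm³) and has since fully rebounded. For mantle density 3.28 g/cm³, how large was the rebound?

0.359 km

Removing the load lets mantle flow back in; uplift u satisfies ρ_ice t = ρ_m u.
u = t ρ_ice/ρ_m = 1.307 km × 0.901/3.28 = 0.359 km.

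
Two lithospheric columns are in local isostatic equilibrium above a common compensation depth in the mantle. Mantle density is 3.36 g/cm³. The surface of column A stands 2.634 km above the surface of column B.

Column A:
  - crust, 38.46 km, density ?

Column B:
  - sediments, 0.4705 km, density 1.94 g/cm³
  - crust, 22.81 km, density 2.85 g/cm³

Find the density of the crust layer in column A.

2.81 g/cm³

Take the compensation level at the base of the deeper column (depth z_c below the surface of column A) and equate Σ ρ_i t_i down to z_c; mantle fills any gap and the z_c terms cancel.
Column A: 38.46×ρ + (z_c − 38.46)×3.36
Column B: 2.634×0 + 0.4705×1.94 + 22.81×2.85 + (z_c − 2.634 − 23.2805)×3.36
The z_c×3.36 term appears on both sides and cancels. Collect the known terms of each column as K = Σ(ρt)_known − 3.36 × (depth of known layers): K_A = 0 − 3.36×38.46 = −129.2256; K_B = 65.92127 − 3.36×(2.634 + 23.2805) = −21.15145.
Balance: K_A + 38.46×ρ = K_B, so ρ = (K_B − K_A)/38.46 = 108.074/38.46 = 2.81 g/cm³.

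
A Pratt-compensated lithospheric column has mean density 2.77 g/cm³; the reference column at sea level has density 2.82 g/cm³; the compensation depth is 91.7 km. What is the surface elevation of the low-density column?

1.66 km

ρ_ref D = ρ (D + h) → h = D (ρ_ref − ρ)/ρ.
h = 91.7 km × (2.82 − 2.77)/2.77 = 1.66 km.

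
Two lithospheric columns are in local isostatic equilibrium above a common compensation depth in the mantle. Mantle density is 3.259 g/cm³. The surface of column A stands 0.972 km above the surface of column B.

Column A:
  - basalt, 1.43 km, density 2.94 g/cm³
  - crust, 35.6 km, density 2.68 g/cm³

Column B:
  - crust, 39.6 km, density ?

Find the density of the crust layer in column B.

Take the compensation level at the base of the deeper column (depth z_c below the surface of column A) and equate Σ ρ_i t_i down to z_c; mantle fills any gap and the z_c terms cancel.
Column A: 1.43×2.94 + 35.6×2.68 + (z_c − 37.03)×3.259
Column B: 0.972×0 + 39.6×ρ + (z_c − 0.972 − 39.6)×3.259
The z_c×3.259 term appears on both sides and cancels. Collect the known terms of each column as K = Σ(ρt)_known − 3.259 × (depth of known layers): K_A = 99.6122 − 3.259×37.03 = −21.06857; K_B = 0 − 3.259×(0.972 + 39.6) = −132.224148.
Balance: K_A = K_B + 39.6×ρ, so ρ = (K_A − K_B)/39.6 = 111.156/39.6 = 2.81 g/cm³.

2.81 g/cm³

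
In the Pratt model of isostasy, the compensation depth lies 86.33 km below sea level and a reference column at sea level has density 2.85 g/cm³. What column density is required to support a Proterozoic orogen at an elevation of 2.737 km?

Pratt balance: ρ_ref D = ρ (D + h).
ρ = ρ_ref D/(D + h) = 2.85 × 86.33 km/(86.33 km + 2.737 km) = 2.76 g/cm³.

2.76 g/cm³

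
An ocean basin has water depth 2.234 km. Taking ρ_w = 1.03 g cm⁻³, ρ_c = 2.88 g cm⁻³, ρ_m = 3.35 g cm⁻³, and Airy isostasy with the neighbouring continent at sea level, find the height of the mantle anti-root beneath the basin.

8.79 km

Balancing pressure at the compensation depth: replacing crust with seawater at the top is compensated by replacing crust with mantle at the base: d (ρ_c − ρ_w) = a (ρ_m − ρ_c).
a = d (ρ_c − ρ_w)/(ρ_m − ρ_c) = 2.234 km × 1.85/0.47 = 8.79 km.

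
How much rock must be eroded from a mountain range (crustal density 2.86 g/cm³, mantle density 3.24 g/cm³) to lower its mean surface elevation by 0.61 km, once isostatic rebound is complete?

5.2 km

Net drop Δ = e − u = e − e ρ_c/ρ_m = e (ρ_m − ρ_c)/ρ_m.
e = Δ ρ_m/(ρ_m − ρ_c) = 0.61 km × 3.24/0.38 = 5.2 km.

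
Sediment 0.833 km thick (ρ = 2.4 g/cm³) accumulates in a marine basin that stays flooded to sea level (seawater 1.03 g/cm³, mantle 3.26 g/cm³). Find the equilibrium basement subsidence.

Submarine loading: the sediment displaces seawater, and the subsidence is in turn flooded, so s (ρ_m − ρ_w) = t (ρ_sed − ρ_w).
s = 0.833 km × (2.4 − 1.03) / (3.26 − 1.03) = 0.512 km.

0.512 km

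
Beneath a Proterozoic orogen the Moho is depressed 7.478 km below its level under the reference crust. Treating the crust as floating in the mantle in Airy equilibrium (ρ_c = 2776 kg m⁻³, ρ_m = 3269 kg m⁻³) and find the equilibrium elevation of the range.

By Archimedes' principle applied to the lithosphere: ρ_c h = (ρ_m − ρ_c) r.
h = r (ρ_m − ρ_c) / ρ_c = 7.478 km × (3269 − 2776) / 2776 = 1.33 km.

1.33 km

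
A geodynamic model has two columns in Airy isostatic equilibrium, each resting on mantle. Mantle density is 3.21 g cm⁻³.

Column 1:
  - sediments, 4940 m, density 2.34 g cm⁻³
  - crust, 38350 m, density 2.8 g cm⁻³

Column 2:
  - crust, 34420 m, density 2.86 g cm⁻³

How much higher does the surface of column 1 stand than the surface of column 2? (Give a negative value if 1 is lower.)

2480 m

For any compensation level in the mantle, the mantle terms cancel and isostasy reduces to e = (Σt_1 − Σt_2) − (Σ(ρt)_1 − Σ(ρt)_2) / ρ_m.
Σt_1 = 43290 m; Σt_2 = 34420 m; Σ(ρt)_1 = 118939.6; Σ(ρt)_2 = 98441.2 (in m·g cm⁻³).
e = (43290 − 34420) − (118939.6 − 98441.2) / 3.21 = 2480 m.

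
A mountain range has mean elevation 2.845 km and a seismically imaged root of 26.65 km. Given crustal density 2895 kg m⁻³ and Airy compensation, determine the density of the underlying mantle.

3200 kg m⁻³

Airy balance: ρ_c h = (ρ_m − ρ_c) r → ρ_m = ρ_c (1 + h/r).
ρ_m = 2895 × (1 + 2.845 km/26.65 km) = 3200 kg m⁻³.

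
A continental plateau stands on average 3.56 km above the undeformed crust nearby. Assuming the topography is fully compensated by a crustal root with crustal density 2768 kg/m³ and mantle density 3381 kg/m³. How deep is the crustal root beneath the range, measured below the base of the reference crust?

16.1 km

Balancing pressure at the compensation depth: the weight of the topography is balanced by the buoyancy of the root, ρ_c h = (ρ_m − ρ_c) r.
r = h · ρ_c / (ρ_m − ρ_c) = 3.56 km × 2768 / (3381 − 2768) = 16.1 km.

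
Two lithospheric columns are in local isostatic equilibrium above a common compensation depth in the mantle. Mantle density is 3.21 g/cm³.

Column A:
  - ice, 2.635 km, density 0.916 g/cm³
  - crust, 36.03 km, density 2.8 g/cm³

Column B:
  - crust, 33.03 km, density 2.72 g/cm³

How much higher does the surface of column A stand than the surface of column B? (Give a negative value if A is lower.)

1.44 km

For any compensation level in the mantle, the mantle terms cancel and isostasy reduces to e = (Σt_A − Σt_B) − (Σ(ρt)_A − Σ(ρt)_B) / ρ_m.
Σt_A = 38.665 km; Σt_B = 33.03 km; Σ(ρt)_A = 103.29766; Σ(ρt)_B = 89.8416 (in km·g/cm³).
e = (38.665 − 33.03) − (103.29766 − 89.8416) / 3.21 = 1.44 km.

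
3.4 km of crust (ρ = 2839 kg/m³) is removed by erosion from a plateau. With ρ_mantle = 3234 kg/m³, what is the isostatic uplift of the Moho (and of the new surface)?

2.98 km

Unloading: uplift u = e ρ_c/ρ_m = 3.4 km × 2839/3234 = 2.98 km.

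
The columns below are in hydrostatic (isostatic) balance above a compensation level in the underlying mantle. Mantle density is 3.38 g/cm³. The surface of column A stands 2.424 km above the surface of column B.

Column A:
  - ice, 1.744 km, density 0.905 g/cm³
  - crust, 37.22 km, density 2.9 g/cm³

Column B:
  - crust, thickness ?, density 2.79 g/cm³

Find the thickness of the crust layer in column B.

23.7 km

Take the compensation level at the base of the deeper column (depth z_c below the surface of column A) and equate Σ ρ_i t_i down to z_c; mantle fills any gap and the z_c terms cancel.
Column A: 1.744×0.905 + 37.22×2.9 + (z_c − 38.964)×3.38
Column B: 2.424×0 + x×2.79 + (z_c − 2.424 − 0 − x)×3.38
The z_c×3.38 term appears on both sides and cancels. Collect the known terms of each column as K = Σ(ρt)_known − 3.38 × (depth of known layers): K_A = 109.51632 − 3.38×38.964 = −22.182; K_B = 0 − 3.38×(2.424 + 0) = −8.19312.
Balance: K_A = K_B − x×(3.38 − 2.79), so x = (K_B − K_A)/(3.38 − 2.79) = 13.9889/0.59 = 23.7 km.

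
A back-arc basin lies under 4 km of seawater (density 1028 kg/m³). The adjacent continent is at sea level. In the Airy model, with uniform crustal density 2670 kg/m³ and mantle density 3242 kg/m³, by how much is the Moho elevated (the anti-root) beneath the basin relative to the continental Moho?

Balancing pressure at the compensation depth: replacing crust with seawater at the top is compensated by replacing crust with mantle at the base: d (ρ_c − ρ_w) = a (ρ_m − ρ_c).
a = d (ρ_c − ρ_w)/(ρ_m − ρ_c) = 4 km × 1642/572 = 11.5 km.

11.5 km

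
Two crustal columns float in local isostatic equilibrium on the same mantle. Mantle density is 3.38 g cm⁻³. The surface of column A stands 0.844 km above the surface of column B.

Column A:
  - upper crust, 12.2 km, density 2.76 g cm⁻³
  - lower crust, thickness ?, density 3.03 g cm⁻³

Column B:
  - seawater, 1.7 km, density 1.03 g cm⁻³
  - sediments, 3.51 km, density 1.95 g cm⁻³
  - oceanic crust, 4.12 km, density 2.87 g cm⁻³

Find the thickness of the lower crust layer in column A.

18.3 km

Take the compensation level at the base of the deeper column (depth z_c below the surface of column A) and equate Σ ρ_i t_i down to z_c; mantle fills any gap and the z_c terms cancel.
Column A: 12.2×2.76 + x×3.03 + (z_c − 12.2 − x)×3.38
Column B: 0.844×0 + 1.7×1.03 + 3.51×1.95 + 4.12×2.87 + (z_c − 0.844 − 9.33)×3.38
The z_c×3.38 term appears on both sides and cancels. Collect the known terms of each column as K = Σ(ρt)_known − 3.38 × (depth of known layers): K_A = 33.672 − 3.38×12.2 = −7.564; K_B = 20.4199 − 3.38×(0.844 + 9.33) = −13.96822.
Balance: K_A − x×(3.38 − 3.03) = K_B, so x = (K_A − K_B)/(3.38 − 3.03) = 6.40422/0.35 = 18.3 km.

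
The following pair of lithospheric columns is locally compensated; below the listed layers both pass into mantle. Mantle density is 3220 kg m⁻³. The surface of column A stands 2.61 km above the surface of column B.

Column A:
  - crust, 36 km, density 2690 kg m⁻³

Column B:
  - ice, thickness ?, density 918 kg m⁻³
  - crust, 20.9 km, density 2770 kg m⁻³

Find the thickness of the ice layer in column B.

0.552 km

Take the compensation level at the base of the deeper column (depth z_c below the surface of column A) and equate Σ ρ_i t_i down to z_c; mantle fills any gap and the z_c terms cancel.
Column A: 36×2690 + (z_c − 36)×3220
Column B: 2.61×0 + x×918 + 20.9×2770 + (z_c − 2.61 − 20.9 − x)×3220
The z_c×3220 term appears on both sides and cancels. Collect the known terms of each column as K = Σ(ρt)_known − 3220 × (depth of known layers): K_A = 96840 − 3220×36 = −19080; K_B = 57893 − 3220×(2.61 + 20.9) = −17809.2.
Balance: K_A = K_B − x×(3220 − 918), so x = (K_B − K_A)/(3220 − 918) = 1270.8/2302 = 0.552 km.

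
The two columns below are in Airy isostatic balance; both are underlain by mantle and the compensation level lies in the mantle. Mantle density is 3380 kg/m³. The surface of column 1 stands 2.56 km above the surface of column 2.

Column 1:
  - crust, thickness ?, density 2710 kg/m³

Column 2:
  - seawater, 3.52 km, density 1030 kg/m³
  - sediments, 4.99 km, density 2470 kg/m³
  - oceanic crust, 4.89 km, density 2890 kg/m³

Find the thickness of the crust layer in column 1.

Take the compensation level at the base of the deeper column (depth z_c below the surface of column 1) and equate Σ ρ_i t_i down to z_c; mantle fills any gap and the z_c terms cancel.
Column 1: x×2710 + (z_c − 0 − x)×3380
Column 2: 2.56×0 + 3.52×1030 + 4.99×2470 + 4.89×2890 + (z_c − 2.56 − 13.4)×3380
The z_c×3380 term appears on both sides and cancels. Collect the known terms of each column as K = Σ(ρt)_known − 3380 × (depth of known layers): K_1 = 0 − 3380×0 = 0; K_2 = 30083 − 3380×(2.56 + 13.4) = −23861.8.
Balance: K_1 − x×(3380 − 2710) = K_2, so x = (K_1 − K_2)/(3380 − 2710) = 23861.8/670 = 35.6 km.

35.6 km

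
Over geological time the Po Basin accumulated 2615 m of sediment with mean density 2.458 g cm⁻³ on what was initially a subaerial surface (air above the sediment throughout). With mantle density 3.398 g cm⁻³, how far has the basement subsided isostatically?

Subaerial load: s = t ρ_sed / ρ_m = 2615 m × 2.458/3.398 = 1890 m.

1890 m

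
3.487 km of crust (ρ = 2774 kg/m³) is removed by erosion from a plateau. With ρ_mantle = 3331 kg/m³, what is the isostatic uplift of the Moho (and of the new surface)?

2.9 km

Unloading: uplift u = e ρ_c/ρ_m = 3.487 km × 2774/3331 = 2.9 km.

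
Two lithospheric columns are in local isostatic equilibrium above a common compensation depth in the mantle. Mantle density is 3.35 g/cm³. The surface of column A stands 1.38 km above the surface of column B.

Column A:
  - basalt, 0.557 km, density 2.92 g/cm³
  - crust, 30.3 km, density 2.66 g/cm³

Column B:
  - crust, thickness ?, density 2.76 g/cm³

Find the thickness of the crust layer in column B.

28 km

Take the compensation level at the base of the deeper column (depth z_c below the surface of column A) and equate Σ ρ_i t_i down to z_c; mantle fills any gap and the z_c terms cancel.
Column A: 0.557×2.92 + 30.3×2.66 + (z_c − 30.857)×3.35
Column B: 1.38×0 + x×2.76 + (z_c − 1.38 − 0 − x)×3.35
The z_c×3.35 term appears on both sides and cancels. Collect the known terms of each column as K = Σ(ρt)_known − 3.35 × (depth of known layers): K_A = 82.22444 − 3.35×30.857 = −21.14651; K_B = 0 − 3.35×(1.38 + 0) = −4.623.
Balance: K_A = K_B − x×(3.35 − 2.76), so x = (K_B − K_A)/(3.35 − 2.76) = 16.5235/0.59 = 28 km.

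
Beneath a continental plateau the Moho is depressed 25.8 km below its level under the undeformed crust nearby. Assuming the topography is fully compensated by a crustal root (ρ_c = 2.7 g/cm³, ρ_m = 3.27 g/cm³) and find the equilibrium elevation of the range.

5.45 km

Balancing pressure at the compensation depth: ρ_c h = (ρ_m − ρ_c) r.
h = r (ρ_m − ρ_c) / ρ_c = 25.8 km × (3.27 − 2.7) / 2.7 = 5.45 km.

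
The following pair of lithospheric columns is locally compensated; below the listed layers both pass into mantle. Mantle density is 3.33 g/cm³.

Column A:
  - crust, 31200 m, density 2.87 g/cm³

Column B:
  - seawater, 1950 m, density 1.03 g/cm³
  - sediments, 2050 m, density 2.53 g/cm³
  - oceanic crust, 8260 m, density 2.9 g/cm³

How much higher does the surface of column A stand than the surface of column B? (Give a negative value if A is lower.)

For any compensation level in the mantle, the mantle terms cancel and isostasy reduces to e = (Σt_A − Σt_B) − (Σ(ρt)_A − Σ(ρt)_B) / ρ_m.
Σt_A = 31200 m; Σt_B = 12260 m; Σ(ρt)_A = 89544; Σ(ρt)_B = 31149 (in m·g/cm³).
e = (31200 − 12260) − (89544 − 31149) / 3.33 = 1400 m.

1400 m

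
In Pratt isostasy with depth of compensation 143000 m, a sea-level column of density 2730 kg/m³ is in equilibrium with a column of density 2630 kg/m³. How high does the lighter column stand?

ρ_ref D = ρ (D + h) → h = D (ρ_ref − ρ)/ρ.
h = 143000 m × (2730 − 2630)/2630 = 5440 m.

5440 m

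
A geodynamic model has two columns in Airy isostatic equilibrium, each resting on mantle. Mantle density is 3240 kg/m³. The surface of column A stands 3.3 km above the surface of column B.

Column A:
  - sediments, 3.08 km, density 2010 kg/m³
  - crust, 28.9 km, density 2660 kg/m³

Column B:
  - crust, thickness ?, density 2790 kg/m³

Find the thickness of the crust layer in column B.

21.9 km

Take the compensation level at the base of the deeper column (depth z_c below the surface of column A) and equate Σ ρ_i t_i down to z_c; mantle fills any gap and the z_c terms cancel.
Column A: 3.08×2010 + 28.9×2660 + (z_c − 31.98)×3240
Column B: 3.3×0 + x×2790 + (z_c − 3.3 − 0 − x)×3240
The z_c×3240 term appears on both sides and cancels. Collect the known terms of each column as K = Σ(ρt)_known − 3240 × (depth of known layers): K_A = 83064.8 − 3240×31.98 = −20550.4; K_B = 0 − 3240×(3.3 + 0) = −10692.
Balance: K_A = K_B − x×(3240 − 2790), so x = (K_B − K_A)/(3240 − 2790) = 9858.4/450 = 21.9 km.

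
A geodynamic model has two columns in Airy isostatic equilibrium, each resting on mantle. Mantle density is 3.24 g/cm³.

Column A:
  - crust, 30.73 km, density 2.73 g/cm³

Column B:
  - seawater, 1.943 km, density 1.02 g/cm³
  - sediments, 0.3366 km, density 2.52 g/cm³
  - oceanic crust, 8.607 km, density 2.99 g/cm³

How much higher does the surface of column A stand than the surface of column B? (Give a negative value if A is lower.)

For any compensation level in the mantle, the mantle terms cancel and isostasy reduces to e = (Σt_A − Σt_B) − (Σ(ρt)_A − Σ(ρt)_B) / ρ_m.
Σt_A = 30.73 km; Σt_B = 10.8866 km; Σ(ρt)_A = 83.8929; Σ(ρt)_B = 28.565022 (in km·g/cm³).
e = (30.73 − 10.8866) − (83.8929 − 28.565022) / 3.24 = 2.77 km.

2.77 km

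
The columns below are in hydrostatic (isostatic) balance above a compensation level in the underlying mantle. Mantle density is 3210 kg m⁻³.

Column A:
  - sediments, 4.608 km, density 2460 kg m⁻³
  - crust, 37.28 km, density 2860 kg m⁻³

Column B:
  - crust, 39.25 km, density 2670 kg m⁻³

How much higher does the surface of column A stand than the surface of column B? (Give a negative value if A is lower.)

For any compensation level in the mantle, the mantle terms cancel and isostasy reduces to e = (Σt_A − Σt_B) − (Σ(ρt)_A − Σ(ρt)_B) / ρ_m.
Σt_A = 41.888 km; Σt_B = 39.25 km; Σ(ρt)_A = 117956.48; Σ(ρt)_B = 104797.5 (in km·kg m⁻³).
e = (41.888 − 39.25) − (117956.48 − 104797.5) / 3210 = −1.46 km.

−1.46 km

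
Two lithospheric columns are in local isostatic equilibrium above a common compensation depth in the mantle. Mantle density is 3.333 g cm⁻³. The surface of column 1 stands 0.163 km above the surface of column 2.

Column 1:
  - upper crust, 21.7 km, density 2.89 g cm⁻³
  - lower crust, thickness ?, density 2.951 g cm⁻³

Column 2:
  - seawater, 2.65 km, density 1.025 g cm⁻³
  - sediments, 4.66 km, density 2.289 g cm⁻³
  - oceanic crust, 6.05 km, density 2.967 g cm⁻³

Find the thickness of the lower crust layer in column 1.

10.8 km

Take the compensation level at the base of the deeper column (depth z_c below the surface of column 1) and equate Σ ρ_i t_i down to z_c; mantle fills any gap and the z_c terms cancel.
Column 1: 21.7×2.89 + x×2.951 + (z_c − 21.7 − x)×3.333
Column 2: 0.163×0 + 2.65×1.025 + 4.66×2.289 + 6.05×2.967 + (z_c − 0.163 − 13.36)×3.333
The z_c×3.333 term appears on both sides and cancels. Collect the known terms of each column as K = Σ(ρt)_known − 3.333 × (depth of known layers): K_1 = 62.713 − 3.333×21.7 = −9.6131; K_2 = 31.33334 − 3.333×(0.163 + 13.36) = −13.738819.
Balance: K_1 − x×(3.333 − 2.951) = K_2, so x = (K_1 − K_2)/(3.333 − 2.951) = 4.12572/0.382 = 10.8 km.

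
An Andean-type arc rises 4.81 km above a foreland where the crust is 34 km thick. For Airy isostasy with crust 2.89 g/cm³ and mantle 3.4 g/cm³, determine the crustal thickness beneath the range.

66.1 km

Root depth r = h ρ_c / (ρ_m − ρ_c) = 4.81 km × 2.89 / 0.51 = 27.26 km.
Total thickness = T + h + r = 34 km + 4.81 km + 27.26 km = 66.1 km.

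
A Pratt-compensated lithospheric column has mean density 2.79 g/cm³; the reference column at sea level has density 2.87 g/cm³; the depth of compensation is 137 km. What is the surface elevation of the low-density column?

3.93 km

ρ_ref D = ρ (D + h) → h = D (ρ_ref − ρ)/ρ.
h = 137 km × (2.87 − 2.79)/2.79 = 3.93 km.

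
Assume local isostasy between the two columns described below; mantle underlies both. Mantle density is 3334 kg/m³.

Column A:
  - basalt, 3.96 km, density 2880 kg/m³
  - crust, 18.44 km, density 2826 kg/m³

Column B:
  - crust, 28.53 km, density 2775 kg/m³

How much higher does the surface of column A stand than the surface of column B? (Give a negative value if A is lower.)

−1.43 km

For any compensation level in the mantle, the mantle terms cancel and isostasy reduces to e = (Σt_A − Σt_B) − (Σ(ρt)_A − Σ(ρt)_B) / ρ_m.
Σt_A = 22.4 km; Σt_B = 28.53 km; Σ(ρt)_A = 63516.24; Σ(ρt)_B = 79170.75 (in km·kg/m³).
e = (22.4 − 28.53) − (63516.24 − 79170.75) / 3334 = −1.43 km.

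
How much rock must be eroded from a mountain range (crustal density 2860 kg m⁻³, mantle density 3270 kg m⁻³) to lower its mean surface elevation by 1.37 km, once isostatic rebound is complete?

Net drop Δ = e − u = e − e ρ_c/ρ_m = e (ρ_m − ρ_c)/ρ_m.
e = Δ ρ_m/(ρ_m − ρ_c) = 1.37 km × 3270/410 = 10.9 km.

10.9 km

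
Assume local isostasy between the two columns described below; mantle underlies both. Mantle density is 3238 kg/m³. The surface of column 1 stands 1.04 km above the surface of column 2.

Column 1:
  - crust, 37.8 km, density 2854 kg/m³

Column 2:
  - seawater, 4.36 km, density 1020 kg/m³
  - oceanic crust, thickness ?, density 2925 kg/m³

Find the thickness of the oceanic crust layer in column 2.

4.72 km

Take the compensation level at the base of the deeper column (depth z_c below the surface of column 1) and equate Σ ρ_i t_i down to z_c; mantle fills any gap and the z_c terms cancel.
Column 1: 37.8×2854 + (z_c − 37.8)×3238
Column 2: 1.04×0 + 4.36×1020 + x×2925 + (z_c − 1.04 − 4.36 − x)×3238
The z_c×3238 term appears on both sides and cancels. Collect the known terms of each column as K = Σ(ρt)_known − 3238 × (depth of known layers): K_1 = 107881.2 − 3238×37.8 = −14515.2; K_2 = 4447.2 − 3238×(1.04 + 4.36) = −13038.
Balance: K_1 = K_2 − x×(3238 − 2925), so x = (K_2 − K_1)/(3238 − 2925) = 1477.2/313 = 4.72 km.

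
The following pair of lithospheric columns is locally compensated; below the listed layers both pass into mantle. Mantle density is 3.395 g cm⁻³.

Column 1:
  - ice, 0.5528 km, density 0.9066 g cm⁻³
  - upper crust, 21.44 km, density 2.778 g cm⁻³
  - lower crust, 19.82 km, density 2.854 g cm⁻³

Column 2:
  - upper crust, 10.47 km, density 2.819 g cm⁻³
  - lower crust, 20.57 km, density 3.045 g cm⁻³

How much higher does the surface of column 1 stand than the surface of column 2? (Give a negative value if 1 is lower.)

3.56 km

For any compensation level in the mantle, the mantle terms cancel and isostasy reduces to e = (Σt_1 − Σt_2) − (Σ(ρt)_1 − Σ(ρt)_2) / ρ_m.
Σt_1 = 41.8128 km; Σt_2 = 31.04 km; Σ(ρt)_1 = 116.627768; Σ(ρt)_2 = 92.15058 (in km·g cm⁻³).
e = (41.8128 − 31.04) − (116.627768 − 92.15058) / 3.395 = 3.56 km.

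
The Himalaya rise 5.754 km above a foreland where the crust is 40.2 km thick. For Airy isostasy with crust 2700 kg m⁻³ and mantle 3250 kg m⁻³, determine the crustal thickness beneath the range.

Root depth r = h ρ_c / (ρ_m − ρ_c) = 5.754 km × 2700 / 550 = 28.25 km.
Total thickness = T + h + r = 40.2 km + 5.754 km + 28.25 km = 74.2 km.

74.2 km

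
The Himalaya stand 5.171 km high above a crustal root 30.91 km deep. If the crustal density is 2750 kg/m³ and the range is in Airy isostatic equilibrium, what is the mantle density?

3210 kg/m³

Airy balance: ρ_c h = (ρ_m − ρ_c) r → ρ_m = ρ_c (1 + h/r).
ρ_m = 2750 × (1 + 5.171 km/30.91 km) = 3210 kg/m³.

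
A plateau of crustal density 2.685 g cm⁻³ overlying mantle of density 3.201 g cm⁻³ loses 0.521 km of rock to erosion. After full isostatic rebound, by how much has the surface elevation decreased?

0.084 km

Rebound u = e ρ_c/ρ_m = 0.521 km × 2.685/3.201 = 0.437 km.
Net surface drop = e − u = 0.521 km − 0.437 km = e (ρ_m − ρ_c)/ρ_m = 0.084 km.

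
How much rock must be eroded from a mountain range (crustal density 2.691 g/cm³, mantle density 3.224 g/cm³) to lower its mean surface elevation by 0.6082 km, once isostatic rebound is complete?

3.68 km

Net drop Δ = e − u = e − e ρ_c/ρ_m = e (ρ_m − ρ_c)/ρ_m.
e = Δ ρ_m/(ρ_m − ρ_c) = 0.6082 km × 3.224/0.533 = 3.68 km.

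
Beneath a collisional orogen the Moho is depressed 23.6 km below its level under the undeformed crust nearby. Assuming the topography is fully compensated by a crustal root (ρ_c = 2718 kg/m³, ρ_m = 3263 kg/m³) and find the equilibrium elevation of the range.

4.73 km

Equating mass per unit area of the two columns: ρ_c h = (ρ_m − ρ_c) r.
h = r (ρ_m − ρ_c) / ρ_c = 23.6 km × (3263 − 2718) / 2718 = 4.73 km.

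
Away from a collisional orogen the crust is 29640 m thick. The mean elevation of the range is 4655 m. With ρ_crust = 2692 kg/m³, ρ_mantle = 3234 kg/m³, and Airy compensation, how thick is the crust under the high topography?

57400 m

Root depth r = h ρ_c / (ρ_m − ρ_c) = 4655 m × 2692 / 542 = 23120 m.
Total thickness = T + h + r = 29640 m + 4655 m + 23120 m = 57400 m.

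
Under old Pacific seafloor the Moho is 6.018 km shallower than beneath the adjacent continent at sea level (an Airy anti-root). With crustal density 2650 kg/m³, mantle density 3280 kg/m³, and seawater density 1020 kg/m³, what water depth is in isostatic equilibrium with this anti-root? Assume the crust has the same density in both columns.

Replacing a thickness d of crust by seawater at the top must be balanced by replacing crust with mantle at the base: d (ρ_c − ρ_w) = a (ρ_m − ρ_c).
d = a (ρ_m − ρ_c)/(ρ_c − ρ_w) = 6.018 km × 630/1630 = 2.33 km.

2.33 km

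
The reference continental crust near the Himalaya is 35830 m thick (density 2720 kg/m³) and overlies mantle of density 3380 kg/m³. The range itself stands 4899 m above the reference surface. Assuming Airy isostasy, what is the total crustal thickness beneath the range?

60900 m

Root depth r = h ρ_c / (ρ_m − ρ_c) = 4899 m × 2720 / 660 = 20190 m.
Total thickness = T + h + r = 35830 m + 4899 m + 20190 m = 60900 m.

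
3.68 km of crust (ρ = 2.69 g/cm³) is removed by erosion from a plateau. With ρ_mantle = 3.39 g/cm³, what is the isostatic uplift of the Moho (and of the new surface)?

2.92 km

Unloading: uplift u = e ρ_c/ρ_m = 3.68 km × 2.69/3.39 = 2.92 km.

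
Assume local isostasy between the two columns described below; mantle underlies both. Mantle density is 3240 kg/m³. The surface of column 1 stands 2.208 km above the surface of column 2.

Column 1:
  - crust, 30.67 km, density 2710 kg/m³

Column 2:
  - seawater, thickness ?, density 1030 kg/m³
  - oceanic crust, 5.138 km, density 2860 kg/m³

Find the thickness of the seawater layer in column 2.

3.23 km

Take the compensation level at the base of the deeper column (depth z_c below the surface of column 1) and equate Σ ρ_i t_i down to z_c; mantle fills any gap and the z_c terms cancel.
Column 1: 30.67×2710 + (z_c − 30.67)×3240
Column 2: 2.208×0 + x×1030 + 5.138×2860 + (z_c − 2.208 − 5.138 − x)×3240
The z_c×3240 term appears on both sides and cancels. Collect the known terms of each column as K = Σ(ρt)_known − 3240 × (depth of known layers): K_1 = 83115.7 − 3240×30.67 = −16255.1; K_2 = 14694.68 − 3240×(2.208 + 5.138) = −9106.36.
Balance: K_1 = K_2 − x×(3240 − 1030), so x = (K_2 − K_1)/(3240 − 1030) = 7148.74/2210 = 3.23 km.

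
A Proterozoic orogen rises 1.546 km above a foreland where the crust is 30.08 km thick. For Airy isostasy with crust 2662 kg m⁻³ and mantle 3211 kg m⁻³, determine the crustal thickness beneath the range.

Root depth r = h ρ_c / (ρ_m − ρ_c) = 1.546 km × 2662 / 549 = 7.496 km.
Total thickness = T + h + r = 30.08 km + 1.546 km + 7.496 km = 39.1 km.

39.1 km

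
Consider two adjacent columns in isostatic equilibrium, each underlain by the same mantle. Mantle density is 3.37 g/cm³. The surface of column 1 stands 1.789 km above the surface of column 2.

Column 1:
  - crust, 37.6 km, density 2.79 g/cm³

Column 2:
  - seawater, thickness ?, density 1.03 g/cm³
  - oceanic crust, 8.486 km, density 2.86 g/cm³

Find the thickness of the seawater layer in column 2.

4.89 km

Take the compensation level at the base of the deeper column (depth z_c below the surface of column 1) and equate Σ ρ_i t_i down to z_c; mantle fills any gap and the z_c terms cancel.
Column 1: 37.6×2.79 + (z_c − 37.6)×3.37
Column 2: 1.789×0 + x×1.03 + 8.486×2.86 + (z_c − 1.789 − 8.486 − x)×3.37
The z_c×3.37 term appears on both sides and cancels. Collect the known terms of each column as K = Σ(ρt)_known − 3.37 × (depth of known layers): K_1 = 104.904 − 3.37×37.6 = −21.808; K_2 = 24.26996 − 3.37×(1.789 + 8.486) = −10.35679.
Balance: K_1 = K_2 − x×(3.37 − 1.03), so x = (K_2 − K_1)/(3.37 − 1.03) = 11.4512/2.34 = 4.89 km.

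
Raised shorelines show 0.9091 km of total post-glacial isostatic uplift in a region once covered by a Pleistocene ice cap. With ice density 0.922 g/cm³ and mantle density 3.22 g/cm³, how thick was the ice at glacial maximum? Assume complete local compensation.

u = t ρ_ice/ρ_m → t = u ρ_m/ρ_ice = 0.9091 km × 3.22/0.922 = 3.17 km.

3.17 km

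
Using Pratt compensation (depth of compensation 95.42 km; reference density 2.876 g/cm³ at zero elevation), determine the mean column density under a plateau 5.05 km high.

Pratt balance: ρ_ref D = ρ (D + h).
ρ = ρ_ref D/(D + h) = 2.876 × 95.42 km/(95.42 km + 5.05 km) = 2.73 g/cm³.

2.73 g/cm³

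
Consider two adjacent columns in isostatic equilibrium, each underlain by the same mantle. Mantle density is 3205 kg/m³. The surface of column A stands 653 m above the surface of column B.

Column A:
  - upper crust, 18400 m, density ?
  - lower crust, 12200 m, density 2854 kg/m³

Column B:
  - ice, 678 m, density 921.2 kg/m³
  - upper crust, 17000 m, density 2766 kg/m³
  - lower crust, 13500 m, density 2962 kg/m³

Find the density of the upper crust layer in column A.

2660 kg/m³

Take the compensation level at the base of the deeper column (depth z_c below the surface of column A) and equate Σ ρ_i t_i down to z_c; mantle fills any gap and the z_c terms cancel.
Column A: 18400×ρ + 12200×2854 + (z_c − 30600)×3205
Column B: 653×0 + 678×921.2 + 17000×2766 + 13500×2962 + (z_c − 653 − 31178)×3205
The z_c×3205 term appears on both sides and cancels. Collect the known terms of each column as K = Σ(ρt)_known − 3205 × (depth of known layers): K_A = 34818800 − 3205×30600 = −63254200; K_B = 87633573.6 − 3205×(653 + 31178) = −14384781.4.
Balance: K_A + 18400×ρ = K_B, so ρ = (K_B − K_A)/18400 = 48869400/18400 = 2660 kg/m³.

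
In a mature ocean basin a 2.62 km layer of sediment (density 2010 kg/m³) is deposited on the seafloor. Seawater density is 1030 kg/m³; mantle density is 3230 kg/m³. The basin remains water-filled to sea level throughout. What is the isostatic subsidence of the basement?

Submarine loading: the sediment displaces seawater, and the subsidence is in turn flooded, so s (ρ_m − ρ_w) = t (ρ_sed − ρ_w).
s = 2.62 km × (2010 − 1030) / (3230 − 1030) = 1.17 km.

1.17 km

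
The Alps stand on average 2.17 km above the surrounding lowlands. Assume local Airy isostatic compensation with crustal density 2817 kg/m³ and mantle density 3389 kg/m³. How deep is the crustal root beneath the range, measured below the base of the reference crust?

10.7 km

Isostatic balance requires: the weight of the topography is balanced by the buoyancy of the root, ρ_c h = (ρ_m − ρ_c) r.
r = h · ρ_c / (ρ_m − ρ_c) = 2.17 km × 2817 / (3389 − 2817) = 10.7 km.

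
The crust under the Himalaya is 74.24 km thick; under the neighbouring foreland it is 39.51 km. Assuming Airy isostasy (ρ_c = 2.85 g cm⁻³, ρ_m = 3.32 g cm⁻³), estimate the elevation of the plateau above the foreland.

Excess crust Δ = 74.24 km − 39.51 km = 34.73 km, split between elevation h and root r with h + r = Δ.
Airy balance ρ_c h = (ρ_m − ρ_c) r gives r = h ρ_c/(ρ_m − ρ_c), so h (1 + ρ_c/(ρ_m − ρ_c)) = Δ, i.e. h = Δ (ρ_m − ρ_c)/ρ_m.
h = 34.73 km × 0.47/3.32 = 4.92 km.

4.92 km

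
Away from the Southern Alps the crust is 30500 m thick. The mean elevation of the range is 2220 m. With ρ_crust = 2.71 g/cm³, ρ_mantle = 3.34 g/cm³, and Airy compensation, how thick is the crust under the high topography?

42300 m

Root depth r = h ρ_c / (ρ_m − ρ_c) = 2220 m × 2.71 / 0.63 = 9550 m.
Total thickness = T + h + r = 30500 m + 2220 m + 9550 m = 42300 m.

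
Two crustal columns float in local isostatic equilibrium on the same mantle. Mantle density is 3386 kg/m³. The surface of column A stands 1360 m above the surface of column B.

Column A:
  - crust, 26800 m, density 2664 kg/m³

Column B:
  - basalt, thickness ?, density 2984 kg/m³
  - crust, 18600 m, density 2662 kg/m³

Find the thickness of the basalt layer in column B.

3180 m

Take the compensation level at the base of the deeper column (depth z_c below the surface of column A) and equate Σ ρ_i t_i down to z_c; mantle fills any gap and the z_c terms cancel.
Column A: 26800×2664 + (z_c − 26800)×3386
Column B: 1360×0 + x×2984 + 18600×2662 + (z_c − 1360 − 18600 − x)×3386
The z_c×3386 term appears on both sides and cancels. Collect the known terms of each column as K = Σ(ρt)_known − 3386 × (depth of known layers): K_A = 71395200 − 3386×26800 = −19349600; K_B = 49513200 − 3386×(1360 + 18600) = −18071360.
Balance: K_A = K_B − x×(3386 − 2984), so x = (K_B − K_A)/(3386 − 2984) = 1278240/402 = 3180 m.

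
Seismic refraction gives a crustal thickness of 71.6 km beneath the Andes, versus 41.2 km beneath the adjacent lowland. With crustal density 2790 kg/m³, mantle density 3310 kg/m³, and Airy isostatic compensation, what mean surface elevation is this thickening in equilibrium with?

4.78 km

Excess crust Δ = 71.6 km − 41.2 km = 30.4 km, split between elevation h and root r with h + r = Δ.
Airy balance ρ_c h = (ρ_m − ρ_c) r gives r = h ρ_c/(ρ_m − ρ_c), so h (1 + ρ_c/(ρ_m − ρ_c)) = Δ, i.e. h = Δ (ρ_m − ρ_c)/ρ_m.
h = 30.4 km × 520/3310 = 4.78 km.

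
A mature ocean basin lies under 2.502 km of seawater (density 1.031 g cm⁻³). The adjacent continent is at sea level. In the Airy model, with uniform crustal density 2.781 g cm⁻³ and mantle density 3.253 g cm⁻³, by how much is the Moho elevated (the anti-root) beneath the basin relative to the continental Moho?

For local isostatic compensation: replacing crust with seawater at the top is compensated by replacing crust with mantle at the base: d (ρ_c − ρ_w) = a (ρ_m − ρ_c).
a = d (ρ_c − ρ_w)/(ρ_m − ρ_c) = 2.502 km × 1.75/0.472 = 9.28 km.

9.28 km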